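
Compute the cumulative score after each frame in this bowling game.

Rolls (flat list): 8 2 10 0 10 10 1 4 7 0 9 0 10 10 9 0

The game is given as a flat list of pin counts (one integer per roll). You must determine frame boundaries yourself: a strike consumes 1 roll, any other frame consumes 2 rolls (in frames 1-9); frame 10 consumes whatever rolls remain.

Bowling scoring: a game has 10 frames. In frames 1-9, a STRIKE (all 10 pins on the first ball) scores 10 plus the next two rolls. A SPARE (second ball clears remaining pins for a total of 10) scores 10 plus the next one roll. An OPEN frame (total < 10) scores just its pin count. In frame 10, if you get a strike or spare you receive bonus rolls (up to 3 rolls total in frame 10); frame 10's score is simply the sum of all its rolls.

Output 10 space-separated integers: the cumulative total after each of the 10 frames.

Answer: 20 40 60 75 80 87 96 125 144 153

Derivation:
Frame 1: SPARE (8+2=10). 10 + next roll (10) = 20. Cumulative: 20
Frame 2: STRIKE. 10 + next two rolls (0+10) = 20. Cumulative: 40
Frame 3: SPARE (0+10=10). 10 + next roll (10) = 20. Cumulative: 60
Frame 4: STRIKE. 10 + next two rolls (1+4) = 15. Cumulative: 75
Frame 5: OPEN (1+4=5). Cumulative: 80
Frame 6: OPEN (7+0=7). Cumulative: 87
Frame 7: OPEN (9+0=9). Cumulative: 96
Frame 8: STRIKE. 10 + next two rolls (10+9) = 29. Cumulative: 125
Frame 9: STRIKE. 10 + next two rolls (9+0) = 19. Cumulative: 144
Frame 10: OPEN. Sum of all frame-10 rolls (9+0) = 9. Cumulative: 153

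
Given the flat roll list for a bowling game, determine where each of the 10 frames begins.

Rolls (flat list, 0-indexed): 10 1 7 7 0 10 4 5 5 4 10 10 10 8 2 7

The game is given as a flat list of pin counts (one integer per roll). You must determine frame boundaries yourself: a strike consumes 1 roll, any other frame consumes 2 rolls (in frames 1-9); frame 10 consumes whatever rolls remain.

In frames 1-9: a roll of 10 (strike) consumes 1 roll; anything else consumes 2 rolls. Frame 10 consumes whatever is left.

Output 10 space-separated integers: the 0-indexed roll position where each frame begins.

Answer: 0 1 3 5 6 8 10 11 12 13

Derivation:
Frame 1 starts at roll index 0: roll=10 (strike), consumes 1 roll
Frame 2 starts at roll index 1: rolls=1,7 (sum=8), consumes 2 rolls
Frame 3 starts at roll index 3: rolls=7,0 (sum=7), consumes 2 rolls
Frame 4 starts at roll index 5: roll=10 (strike), consumes 1 roll
Frame 5 starts at roll index 6: rolls=4,5 (sum=9), consumes 2 rolls
Frame 6 starts at roll index 8: rolls=5,4 (sum=9), consumes 2 rolls
Frame 7 starts at roll index 10: roll=10 (strike), consumes 1 roll
Frame 8 starts at roll index 11: roll=10 (strike), consumes 1 roll
Frame 9 starts at roll index 12: roll=10 (strike), consumes 1 roll
Frame 10 starts at roll index 13: 3 remaining rolls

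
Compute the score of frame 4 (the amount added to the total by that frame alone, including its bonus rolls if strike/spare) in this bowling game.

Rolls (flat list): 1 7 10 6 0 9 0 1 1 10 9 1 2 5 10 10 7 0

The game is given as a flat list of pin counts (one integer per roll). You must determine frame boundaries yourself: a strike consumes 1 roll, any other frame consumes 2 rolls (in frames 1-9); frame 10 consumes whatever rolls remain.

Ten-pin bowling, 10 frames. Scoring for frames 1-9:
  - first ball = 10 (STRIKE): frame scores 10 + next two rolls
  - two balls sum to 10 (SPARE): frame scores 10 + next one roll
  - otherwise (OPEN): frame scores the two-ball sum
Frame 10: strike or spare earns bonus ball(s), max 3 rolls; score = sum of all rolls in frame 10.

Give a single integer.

Frame 1: OPEN (1+7=8). Cumulative: 8
Frame 2: STRIKE. 10 + next two rolls (6+0) = 16. Cumulative: 24
Frame 3: OPEN (6+0=6). Cumulative: 30
Frame 4: OPEN (9+0=9). Cumulative: 39
Frame 5: OPEN (1+1=2). Cumulative: 41
Frame 6: STRIKE. 10 + next two rolls (9+1) = 20. Cumulative: 61

Answer: 9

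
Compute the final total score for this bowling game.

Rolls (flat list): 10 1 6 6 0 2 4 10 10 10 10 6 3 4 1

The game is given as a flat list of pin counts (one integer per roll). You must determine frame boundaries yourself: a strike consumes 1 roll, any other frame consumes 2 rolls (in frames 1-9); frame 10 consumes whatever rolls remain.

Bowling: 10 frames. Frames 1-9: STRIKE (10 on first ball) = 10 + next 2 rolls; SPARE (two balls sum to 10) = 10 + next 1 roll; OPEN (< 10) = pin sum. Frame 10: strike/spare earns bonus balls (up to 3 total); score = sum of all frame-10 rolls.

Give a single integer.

Frame 1: STRIKE. 10 + next two rolls (1+6) = 17. Cumulative: 17
Frame 2: OPEN (1+6=7). Cumulative: 24
Frame 3: OPEN (6+0=6). Cumulative: 30
Frame 4: OPEN (2+4=6). Cumulative: 36
Frame 5: STRIKE. 10 + next two rolls (10+10) = 30. Cumulative: 66
Frame 6: STRIKE. 10 + next two rolls (10+10) = 30. Cumulative: 96
Frame 7: STRIKE. 10 + next two rolls (10+6) = 26. Cumulative: 122
Frame 8: STRIKE. 10 + next two rolls (6+3) = 19. Cumulative: 141
Frame 9: OPEN (6+3=9). Cumulative: 150
Frame 10: OPEN. Sum of all frame-10 rolls (4+1) = 5. Cumulative: 155

Answer: 155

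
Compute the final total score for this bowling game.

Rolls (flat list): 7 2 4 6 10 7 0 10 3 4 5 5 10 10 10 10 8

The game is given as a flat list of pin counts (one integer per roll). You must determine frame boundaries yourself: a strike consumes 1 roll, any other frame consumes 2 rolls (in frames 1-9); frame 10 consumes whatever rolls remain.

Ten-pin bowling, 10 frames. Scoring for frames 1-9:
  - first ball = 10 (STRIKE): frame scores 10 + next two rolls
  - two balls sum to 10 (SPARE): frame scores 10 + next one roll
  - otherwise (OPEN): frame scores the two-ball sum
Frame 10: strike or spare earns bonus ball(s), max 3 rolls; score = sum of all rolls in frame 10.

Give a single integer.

Answer: 185

Derivation:
Frame 1: OPEN (7+2=9). Cumulative: 9
Frame 2: SPARE (4+6=10). 10 + next roll (10) = 20. Cumulative: 29
Frame 3: STRIKE. 10 + next two rolls (7+0) = 17. Cumulative: 46
Frame 4: OPEN (7+0=7). Cumulative: 53
Frame 5: STRIKE. 10 + next two rolls (3+4) = 17. Cumulative: 70
Frame 6: OPEN (3+4=7). Cumulative: 77
Frame 7: SPARE (5+5=10). 10 + next roll (10) = 20. Cumulative: 97
Frame 8: STRIKE. 10 + next two rolls (10+10) = 30. Cumulative: 127
Frame 9: STRIKE. 10 + next two rolls (10+10) = 30. Cumulative: 157
Frame 10: STRIKE. Sum of all frame-10 rolls (10+10+8) = 28. Cumulative: 185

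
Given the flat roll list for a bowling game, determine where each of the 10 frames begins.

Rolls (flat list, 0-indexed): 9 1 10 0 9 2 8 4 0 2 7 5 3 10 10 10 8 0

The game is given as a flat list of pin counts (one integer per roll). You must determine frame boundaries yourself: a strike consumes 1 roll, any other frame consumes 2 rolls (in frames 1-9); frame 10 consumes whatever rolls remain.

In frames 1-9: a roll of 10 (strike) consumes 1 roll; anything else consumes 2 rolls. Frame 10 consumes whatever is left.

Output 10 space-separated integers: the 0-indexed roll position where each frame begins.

Frame 1 starts at roll index 0: rolls=9,1 (sum=10), consumes 2 rolls
Frame 2 starts at roll index 2: roll=10 (strike), consumes 1 roll
Frame 3 starts at roll index 3: rolls=0,9 (sum=9), consumes 2 rolls
Frame 4 starts at roll index 5: rolls=2,8 (sum=10), consumes 2 rolls
Frame 5 starts at roll index 7: rolls=4,0 (sum=4), consumes 2 rolls
Frame 6 starts at roll index 9: rolls=2,7 (sum=9), consumes 2 rolls
Frame 7 starts at roll index 11: rolls=5,3 (sum=8), consumes 2 rolls
Frame 8 starts at roll index 13: roll=10 (strike), consumes 1 roll
Frame 9 starts at roll index 14: roll=10 (strike), consumes 1 roll
Frame 10 starts at roll index 15: 3 remaining rolls

Answer: 0 2 3 5 7 9 11 13 14 15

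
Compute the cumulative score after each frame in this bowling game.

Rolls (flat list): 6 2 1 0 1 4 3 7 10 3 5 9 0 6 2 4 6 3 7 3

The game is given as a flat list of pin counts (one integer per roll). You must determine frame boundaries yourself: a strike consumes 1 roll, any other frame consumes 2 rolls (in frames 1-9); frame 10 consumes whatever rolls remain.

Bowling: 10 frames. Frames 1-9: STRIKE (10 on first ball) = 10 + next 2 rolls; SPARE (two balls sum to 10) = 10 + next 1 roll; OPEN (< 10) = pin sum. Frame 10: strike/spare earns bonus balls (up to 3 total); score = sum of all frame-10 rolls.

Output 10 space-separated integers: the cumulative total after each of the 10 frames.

Answer: 8 9 14 34 52 60 69 77 90 103

Derivation:
Frame 1: OPEN (6+2=8). Cumulative: 8
Frame 2: OPEN (1+0=1). Cumulative: 9
Frame 3: OPEN (1+4=5). Cumulative: 14
Frame 4: SPARE (3+7=10). 10 + next roll (10) = 20. Cumulative: 34
Frame 5: STRIKE. 10 + next two rolls (3+5) = 18. Cumulative: 52
Frame 6: OPEN (3+5=8). Cumulative: 60
Frame 7: OPEN (9+0=9). Cumulative: 69
Frame 8: OPEN (6+2=8). Cumulative: 77
Frame 9: SPARE (4+6=10). 10 + next roll (3) = 13. Cumulative: 90
Frame 10: SPARE. Sum of all frame-10 rolls (3+7+3) = 13. Cumulative: 103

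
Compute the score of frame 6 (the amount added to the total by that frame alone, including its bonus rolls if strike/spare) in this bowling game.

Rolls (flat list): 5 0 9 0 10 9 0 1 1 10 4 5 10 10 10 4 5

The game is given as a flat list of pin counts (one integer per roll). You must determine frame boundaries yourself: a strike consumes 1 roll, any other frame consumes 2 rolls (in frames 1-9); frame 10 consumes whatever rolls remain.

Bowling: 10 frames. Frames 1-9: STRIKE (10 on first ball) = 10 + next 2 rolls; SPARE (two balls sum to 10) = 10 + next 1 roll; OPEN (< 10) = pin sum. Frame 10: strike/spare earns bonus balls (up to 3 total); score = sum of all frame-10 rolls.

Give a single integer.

Answer: 19

Derivation:
Frame 1: OPEN (5+0=5). Cumulative: 5
Frame 2: OPEN (9+0=9). Cumulative: 14
Frame 3: STRIKE. 10 + next two rolls (9+0) = 19. Cumulative: 33
Frame 4: OPEN (9+0=9). Cumulative: 42
Frame 5: OPEN (1+1=2). Cumulative: 44
Frame 6: STRIKE. 10 + next two rolls (4+5) = 19. Cumulative: 63
Frame 7: OPEN (4+5=9). Cumulative: 72
Frame 8: STRIKE. 10 + next two rolls (10+10) = 30. Cumulative: 102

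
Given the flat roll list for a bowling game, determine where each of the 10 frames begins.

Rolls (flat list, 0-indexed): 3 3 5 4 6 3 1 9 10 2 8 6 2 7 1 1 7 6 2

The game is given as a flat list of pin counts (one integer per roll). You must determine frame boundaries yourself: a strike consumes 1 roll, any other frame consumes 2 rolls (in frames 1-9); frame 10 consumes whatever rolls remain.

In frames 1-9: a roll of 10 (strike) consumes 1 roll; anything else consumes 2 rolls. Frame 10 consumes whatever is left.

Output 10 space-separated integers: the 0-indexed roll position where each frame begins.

Frame 1 starts at roll index 0: rolls=3,3 (sum=6), consumes 2 rolls
Frame 2 starts at roll index 2: rolls=5,4 (sum=9), consumes 2 rolls
Frame 3 starts at roll index 4: rolls=6,3 (sum=9), consumes 2 rolls
Frame 4 starts at roll index 6: rolls=1,9 (sum=10), consumes 2 rolls
Frame 5 starts at roll index 8: roll=10 (strike), consumes 1 roll
Frame 6 starts at roll index 9: rolls=2,8 (sum=10), consumes 2 rolls
Frame 7 starts at roll index 11: rolls=6,2 (sum=8), consumes 2 rolls
Frame 8 starts at roll index 13: rolls=7,1 (sum=8), consumes 2 rolls
Frame 9 starts at roll index 15: rolls=1,7 (sum=8), consumes 2 rolls
Frame 10 starts at roll index 17: 2 remaining rolls

Answer: 0 2 4 6 8 9 11 13 15 17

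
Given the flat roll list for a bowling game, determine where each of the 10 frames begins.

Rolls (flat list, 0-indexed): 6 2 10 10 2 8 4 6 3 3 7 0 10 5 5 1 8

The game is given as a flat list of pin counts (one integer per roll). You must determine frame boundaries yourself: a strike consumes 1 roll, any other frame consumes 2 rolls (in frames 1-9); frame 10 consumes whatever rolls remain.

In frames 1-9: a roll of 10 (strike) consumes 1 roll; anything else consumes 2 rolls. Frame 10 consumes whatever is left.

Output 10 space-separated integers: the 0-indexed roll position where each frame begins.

Answer: 0 2 3 4 6 8 10 12 13 15

Derivation:
Frame 1 starts at roll index 0: rolls=6,2 (sum=8), consumes 2 rolls
Frame 2 starts at roll index 2: roll=10 (strike), consumes 1 roll
Frame 3 starts at roll index 3: roll=10 (strike), consumes 1 roll
Frame 4 starts at roll index 4: rolls=2,8 (sum=10), consumes 2 rolls
Frame 5 starts at roll index 6: rolls=4,6 (sum=10), consumes 2 rolls
Frame 6 starts at roll index 8: rolls=3,3 (sum=6), consumes 2 rolls
Frame 7 starts at roll index 10: rolls=7,0 (sum=7), consumes 2 rolls
Frame 8 starts at roll index 12: roll=10 (strike), consumes 1 roll
Frame 9 starts at roll index 13: rolls=5,5 (sum=10), consumes 2 rolls
Frame 10 starts at roll index 15: 2 remaining rolls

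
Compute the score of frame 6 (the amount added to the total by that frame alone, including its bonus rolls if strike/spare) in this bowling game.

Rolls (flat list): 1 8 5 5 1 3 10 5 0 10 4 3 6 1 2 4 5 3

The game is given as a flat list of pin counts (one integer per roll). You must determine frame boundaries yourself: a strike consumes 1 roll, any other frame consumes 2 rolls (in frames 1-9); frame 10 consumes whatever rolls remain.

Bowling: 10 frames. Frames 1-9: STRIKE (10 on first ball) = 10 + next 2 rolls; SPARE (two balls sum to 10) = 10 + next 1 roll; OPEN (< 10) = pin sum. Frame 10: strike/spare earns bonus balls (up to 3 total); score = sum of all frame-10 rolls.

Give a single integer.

Frame 1: OPEN (1+8=9). Cumulative: 9
Frame 2: SPARE (5+5=10). 10 + next roll (1) = 11. Cumulative: 20
Frame 3: OPEN (1+3=4). Cumulative: 24
Frame 4: STRIKE. 10 + next two rolls (5+0) = 15. Cumulative: 39
Frame 5: OPEN (5+0=5). Cumulative: 44
Frame 6: STRIKE. 10 + next two rolls (4+3) = 17. Cumulative: 61
Frame 7: OPEN (4+3=7). Cumulative: 68
Frame 8: OPEN (6+1=7). Cumulative: 75

Answer: 17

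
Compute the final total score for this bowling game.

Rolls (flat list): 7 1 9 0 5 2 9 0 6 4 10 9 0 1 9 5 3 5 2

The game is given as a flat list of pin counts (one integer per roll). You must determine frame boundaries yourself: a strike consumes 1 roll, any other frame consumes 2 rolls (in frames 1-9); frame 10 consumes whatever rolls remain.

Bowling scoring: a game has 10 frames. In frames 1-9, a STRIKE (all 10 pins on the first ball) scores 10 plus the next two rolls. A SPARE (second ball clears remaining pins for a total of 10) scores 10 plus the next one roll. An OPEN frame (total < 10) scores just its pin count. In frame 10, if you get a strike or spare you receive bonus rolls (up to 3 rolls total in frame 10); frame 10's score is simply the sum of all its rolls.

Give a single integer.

Frame 1: OPEN (7+1=8). Cumulative: 8
Frame 2: OPEN (9+0=9). Cumulative: 17
Frame 3: OPEN (5+2=7). Cumulative: 24
Frame 4: OPEN (9+0=9). Cumulative: 33
Frame 5: SPARE (6+4=10). 10 + next roll (10) = 20. Cumulative: 53
Frame 6: STRIKE. 10 + next two rolls (9+0) = 19. Cumulative: 72
Frame 7: OPEN (9+0=9). Cumulative: 81
Frame 8: SPARE (1+9=10). 10 + next roll (5) = 15. Cumulative: 96
Frame 9: OPEN (5+3=8). Cumulative: 104
Frame 10: OPEN. Sum of all frame-10 rolls (5+2) = 7. Cumulative: 111

Answer: 111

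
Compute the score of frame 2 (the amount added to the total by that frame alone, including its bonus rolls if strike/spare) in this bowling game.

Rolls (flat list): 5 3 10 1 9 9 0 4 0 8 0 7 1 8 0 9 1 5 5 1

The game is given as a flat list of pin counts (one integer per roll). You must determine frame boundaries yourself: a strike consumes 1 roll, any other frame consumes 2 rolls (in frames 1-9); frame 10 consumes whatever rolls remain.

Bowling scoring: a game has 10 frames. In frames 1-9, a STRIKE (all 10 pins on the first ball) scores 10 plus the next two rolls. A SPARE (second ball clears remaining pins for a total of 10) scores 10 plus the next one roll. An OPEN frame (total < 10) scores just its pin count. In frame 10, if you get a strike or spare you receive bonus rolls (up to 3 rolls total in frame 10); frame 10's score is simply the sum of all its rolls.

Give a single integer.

Frame 1: OPEN (5+3=8). Cumulative: 8
Frame 2: STRIKE. 10 + next two rolls (1+9) = 20. Cumulative: 28
Frame 3: SPARE (1+9=10). 10 + next roll (9) = 19. Cumulative: 47
Frame 4: OPEN (9+0=9). Cumulative: 56

Answer: 20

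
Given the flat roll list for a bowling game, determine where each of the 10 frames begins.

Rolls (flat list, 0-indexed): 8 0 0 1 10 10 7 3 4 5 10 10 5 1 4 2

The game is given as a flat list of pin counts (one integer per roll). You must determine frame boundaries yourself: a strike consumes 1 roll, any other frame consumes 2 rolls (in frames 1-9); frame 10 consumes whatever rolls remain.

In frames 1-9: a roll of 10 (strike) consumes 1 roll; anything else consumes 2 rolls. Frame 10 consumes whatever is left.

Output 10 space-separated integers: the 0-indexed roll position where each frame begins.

Answer: 0 2 4 5 6 8 10 11 12 14

Derivation:
Frame 1 starts at roll index 0: rolls=8,0 (sum=8), consumes 2 rolls
Frame 2 starts at roll index 2: rolls=0,1 (sum=1), consumes 2 rolls
Frame 3 starts at roll index 4: roll=10 (strike), consumes 1 roll
Frame 4 starts at roll index 5: roll=10 (strike), consumes 1 roll
Frame 5 starts at roll index 6: rolls=7,3 (sum=10), consumes 2 rolls
Frame 6 starts at roll index 8: rolls=4,5 (sum=9), consumes 2 rolls
Frame 7 starts at roll index 10: roll=10 (strike), consumes 1 roll
Frame 8 starts at roll index 11: roll=10 (strike), consumes 1 roll
Frame 9 starts at roll index 12: rolls=5,1 (sum=6), consumes 2 rolls
Frame 10 starts at roll index 14: 2 remaining rolls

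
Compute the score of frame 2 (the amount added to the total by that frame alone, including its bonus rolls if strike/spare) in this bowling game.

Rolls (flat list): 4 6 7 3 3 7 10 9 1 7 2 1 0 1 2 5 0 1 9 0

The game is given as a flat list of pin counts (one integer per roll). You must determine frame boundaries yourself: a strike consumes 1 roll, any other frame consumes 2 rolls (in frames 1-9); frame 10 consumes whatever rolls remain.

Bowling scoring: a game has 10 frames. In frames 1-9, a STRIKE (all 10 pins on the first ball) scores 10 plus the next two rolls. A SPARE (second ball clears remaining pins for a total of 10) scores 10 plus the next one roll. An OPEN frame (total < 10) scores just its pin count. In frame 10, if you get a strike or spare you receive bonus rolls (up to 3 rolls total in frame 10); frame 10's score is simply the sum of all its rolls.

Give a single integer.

Frame 1: SPARE (4+6=10). 10 + next roll (7) = 17. Cumulative: 17
Frame 2: SPARE (7+3=10). 10 + next roll (3) = 13. Cumulative: 30
Frame 3: SPARE (3+7=10). 10 + next roll (10) = 20. Cumulative: 50
Frame 4: STRIKE. 10 + next two rolls (9+1) = 20. Cumulative: 70

Answer: 13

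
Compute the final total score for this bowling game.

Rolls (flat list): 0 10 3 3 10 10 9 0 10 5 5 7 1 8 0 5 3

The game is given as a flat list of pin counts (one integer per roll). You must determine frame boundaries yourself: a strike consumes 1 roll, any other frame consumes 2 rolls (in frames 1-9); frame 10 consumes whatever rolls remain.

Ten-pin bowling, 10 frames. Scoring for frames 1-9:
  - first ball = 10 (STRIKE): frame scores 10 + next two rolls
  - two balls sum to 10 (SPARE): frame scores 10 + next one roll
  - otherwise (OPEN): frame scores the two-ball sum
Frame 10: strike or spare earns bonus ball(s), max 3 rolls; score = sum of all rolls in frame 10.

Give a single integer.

Frame 1: SPARE (0+10=10). 10 + next roll (3) = 13. Cumulative: 13
Frame 2: OPEN (3+3=6). Cumulative: 19
Frame 3: STRIKE. 10 + next two rolls (10+9) = 29. Cumulative: 48
Frame 4: STRIKE. 10 + next two rolls (9+0) = 19. Cumulative: 67
Frame 5: OPEN (9+0=9). Cumulative: 76
Frame 6: STRIKE. 10 + next two rolls (5+5) = 20. Cumulative: 96
Frame 7: SPARE (5+5=10). 10 + next roll (7) = 17. Cumulative: 113
Frame 8: OPEN (7+1=8). Cumulative: 121
Frame 9: OPEN (8+0=8). Cumulative: 129
Frame 10: OPEN. Sum of all frame-10 rolls (5+3) = 8. Cumulative: 137

Answer: 137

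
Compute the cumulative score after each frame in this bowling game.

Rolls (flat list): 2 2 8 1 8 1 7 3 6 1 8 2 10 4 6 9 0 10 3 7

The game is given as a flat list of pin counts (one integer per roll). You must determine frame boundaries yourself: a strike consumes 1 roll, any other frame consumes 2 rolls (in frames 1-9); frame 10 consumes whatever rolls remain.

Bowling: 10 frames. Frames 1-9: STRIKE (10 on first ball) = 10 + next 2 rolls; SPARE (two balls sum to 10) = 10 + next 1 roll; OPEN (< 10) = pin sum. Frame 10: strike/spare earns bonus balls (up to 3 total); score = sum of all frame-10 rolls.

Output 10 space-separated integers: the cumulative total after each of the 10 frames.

Answer: 4 13 22 38 45 65 85 104 113 133

Derivation:
Frame 1: OPEN (2+2=4). Cumulative: 4
Frame 2: OPEN (8+1=9). Cumulative: 13
Frame 3: OPEN (8+1=9). Cumulative: 22
Frame 4: SPARE (7+3=10). 10 + next roll (6) = 16. Cumulative: 38
Frame 5: OPEN (6+1=7). Cumulative: 45
Frame 6: SPARE (8+2=10). 10 + next roll (10) = 20. Cumulative: 65
Frame 7: STRIKE. 10 + next two rolls (4+6) = 20. Cumulative: 85
Frame 8: SPARE (4+6=10). 10 + next roll (9) = 19. Cumulative: 104
Frame 9: OPEN (9+0=9). Cumulative: 113
Frame 10: STRIKE. Sum of all frame-10 rolls (10+3+7) = 20. Cumulative: 133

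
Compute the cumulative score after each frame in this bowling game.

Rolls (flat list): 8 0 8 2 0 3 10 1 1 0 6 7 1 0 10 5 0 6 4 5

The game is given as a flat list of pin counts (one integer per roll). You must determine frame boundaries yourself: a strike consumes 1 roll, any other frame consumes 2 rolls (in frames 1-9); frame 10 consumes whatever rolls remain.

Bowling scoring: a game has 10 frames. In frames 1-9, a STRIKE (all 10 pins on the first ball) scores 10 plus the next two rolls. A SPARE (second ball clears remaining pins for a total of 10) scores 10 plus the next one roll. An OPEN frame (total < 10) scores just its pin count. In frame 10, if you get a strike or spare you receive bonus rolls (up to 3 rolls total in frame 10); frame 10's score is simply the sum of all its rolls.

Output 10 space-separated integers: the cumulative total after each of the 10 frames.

Answer: 8 18 21 33 35 41 49 64 69 84

Derivation:
Frame 1: OPEN (8+0=8). Cumulative: 8
Frame 2: SPARE (8+2=10). 10 + next roll (0) = 10. Cumulative: 18
Frame 3: OPEN (0+3=3). Cumulative: 21
Frame 4: STRIKE. 10 + next two rolls (1+1) = 12. Cumulative: 33
Frame 5: OPEN (1+1=2). Cumulative: 35
Frame 6: OPEN (0+6=6). Cumulative: 41
Frame 7: OPEN (7+1=8). Cumulative: 49
Frame 8: SPARE (0+10=10). 10 + next roll (5) = 15. Cumulative: 64
Frame 9: OPEN (5+0=5). Cumulative: 69
Frame 10: SPARE. Sum of all frame-10 rolls (6+4+5) = 15. Cumulative: 84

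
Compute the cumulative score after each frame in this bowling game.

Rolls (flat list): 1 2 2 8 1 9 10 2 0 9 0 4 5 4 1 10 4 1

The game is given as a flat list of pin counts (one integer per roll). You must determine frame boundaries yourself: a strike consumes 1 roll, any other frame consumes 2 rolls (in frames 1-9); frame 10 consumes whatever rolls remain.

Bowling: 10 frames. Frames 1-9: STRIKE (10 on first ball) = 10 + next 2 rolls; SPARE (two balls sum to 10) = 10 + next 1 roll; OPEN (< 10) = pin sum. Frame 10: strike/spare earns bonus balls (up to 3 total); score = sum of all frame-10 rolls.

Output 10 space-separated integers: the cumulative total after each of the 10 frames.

Frame 1: OPEN (1+2=3). Cumulative: 3
Frame 2: SPARE (2+8=10). 10 + next roll (1) = 11. Cumulative: 14
Frame 3: SPARE (1+9=10). 10 + next roll (10) = 20. Cumulative: 34
Frame 4: STRIKE. 10 + next two rolls (2+0) = 12. Cumulative: 46
Frame 5: OPEN (2+0=2). Cumulative: 48
Frame 6: OPEN (9+0=9). Cumulative: 57
Frame 7: OPEN (4+5=9). Cumulative: 66
Frame 8: OPEN (4+1=5). Cumulative: 71
Frame 9: STRIKE. 10 + next two rolls (4+1) = 15. Cumulative: 86
Frame 10: OPEN. Sum of all frame-10 rolls (4+1) = 5. Cumulative: 91

Answer: 3 14 34 46 48 57 66 71 86 91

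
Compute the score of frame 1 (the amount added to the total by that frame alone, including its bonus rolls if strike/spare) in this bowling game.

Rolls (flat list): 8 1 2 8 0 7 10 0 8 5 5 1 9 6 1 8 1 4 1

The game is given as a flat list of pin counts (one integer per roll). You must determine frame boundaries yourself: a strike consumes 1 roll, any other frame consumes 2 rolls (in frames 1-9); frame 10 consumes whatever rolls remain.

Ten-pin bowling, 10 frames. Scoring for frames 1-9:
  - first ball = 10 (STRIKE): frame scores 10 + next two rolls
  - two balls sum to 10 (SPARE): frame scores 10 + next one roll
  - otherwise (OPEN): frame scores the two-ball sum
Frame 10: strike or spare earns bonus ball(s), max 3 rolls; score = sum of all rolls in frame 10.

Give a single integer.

Frame 1: OPEN (8+1=9). Cumulative: 9
Frame 2: SPARE (2+8=10). 10 + next roll (0) = 10. Cumulative: 19
Frame 3: OPEN (0+7=7). Cumulative: 26

Answer: 9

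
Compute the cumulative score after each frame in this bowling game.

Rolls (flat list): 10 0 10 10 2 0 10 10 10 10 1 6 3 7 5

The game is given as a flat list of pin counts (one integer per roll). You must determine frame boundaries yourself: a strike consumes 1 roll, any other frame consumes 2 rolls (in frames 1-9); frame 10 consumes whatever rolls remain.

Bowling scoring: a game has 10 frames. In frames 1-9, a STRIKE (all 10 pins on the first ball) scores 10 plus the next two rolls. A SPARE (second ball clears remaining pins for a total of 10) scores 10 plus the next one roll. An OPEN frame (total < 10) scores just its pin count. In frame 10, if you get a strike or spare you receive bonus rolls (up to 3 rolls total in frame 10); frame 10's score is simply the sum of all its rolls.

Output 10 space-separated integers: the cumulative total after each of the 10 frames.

Frame 1: STRIKE. 10 + next two rolls (0+10) = 20. Cumulative: 20
Frame 2: SPARE (0+10=10). 10 + next roll (10) = 20. Cumulative: 40
Frame 3: STRIKE. 10 + next two rolls (2+0) = 12. Cumulative: 52
Frame 4: OPEN (2+0=2). Cumulative: 54
Frame 5: STRIKE. 10 + next two rolls (10+10) = 30. Cumulative: 84
Frame 6: STRIKE. 10 + next two rolls (10+10) = 30. Cumulative: 114
Frame 7: STRIKE. 10 + next two rolls (10+1) = 21. Cumulative: 135
Frame 8: STRIKE. 10 + next two rolls (1+6) = 17. Cumulative: 152
Frame 9: OPEN (1+6=7). Cumulative: 159
Frame 10: SPARE. Sum of all frame-10 rolls (3+7+5) = 15. Cumulative: 174

Answer: 20 40 52 54 84 114 135 152 159 174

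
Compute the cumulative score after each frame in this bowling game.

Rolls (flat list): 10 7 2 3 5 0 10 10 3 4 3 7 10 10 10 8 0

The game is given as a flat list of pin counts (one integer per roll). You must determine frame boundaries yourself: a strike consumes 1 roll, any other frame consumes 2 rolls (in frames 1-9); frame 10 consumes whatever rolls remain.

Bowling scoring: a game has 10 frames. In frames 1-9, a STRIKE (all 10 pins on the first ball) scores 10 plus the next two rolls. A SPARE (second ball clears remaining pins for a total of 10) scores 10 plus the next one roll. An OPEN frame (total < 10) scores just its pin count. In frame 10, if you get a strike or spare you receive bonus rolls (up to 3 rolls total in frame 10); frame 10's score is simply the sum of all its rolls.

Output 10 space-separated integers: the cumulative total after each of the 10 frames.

Frame 1: STRIKE. 10 + next two rolls (7+2) = 19. Cumulative: 19
Frame 2: OPEN (7+2=9). Cumulative: 28
Frame 3: OPEN (3+5=8). Cumulative: 36
Frame 4: SPARE (0+10=10). 10 + next roll (10) = 20. Cumulative: 56
Frame 5: STRIKE. 10 + next two rolls (3+4) = 17. Cumulative: 73
Frame 6: OPEN (3+4=7). Cumulative: 80
Frame 7: SPARE (3+7=10). 10 + next roll (10) = 20. Cumulative: 100
Frame 8: STRIKE. 10 + next two rolls (10+10) = 30. Cumulative: 130
Frame 9: STRIKE. 10 + next two rolls (10+8) = 28. Cumulative: 158
Frame 10: STRIKE. Sum of all frame-10 rolls (10+8+0) = 18. Cumulative: 176

Answer: 19 28 36 56 73 80 100 130 158 176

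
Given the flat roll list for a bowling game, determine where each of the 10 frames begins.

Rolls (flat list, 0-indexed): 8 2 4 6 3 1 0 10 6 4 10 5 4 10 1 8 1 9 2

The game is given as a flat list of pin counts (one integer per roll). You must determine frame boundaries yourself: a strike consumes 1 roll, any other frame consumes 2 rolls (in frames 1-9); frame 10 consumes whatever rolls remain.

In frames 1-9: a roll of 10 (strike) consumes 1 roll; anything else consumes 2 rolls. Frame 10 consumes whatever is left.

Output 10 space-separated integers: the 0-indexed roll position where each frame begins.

Answer: 0 2 4 6 8 10 11 13 14 16

Derivation:
Frame 1 starts at roll index 0: rolls=8,2 (sum=10), consumes 2 rolls
Frame 2 starts at roll index 2: rolls=4,6 (sum=10), consumes 2 rolls
Frame 3 starts at roll index 4: rolls=3,1 (sum=4), consumes 2 rolls
Frame 4 starts at roll index 6: rolls=0,10 (sum=10), consumes 2 rolls
Frame 5 starts at roll index 8: rolls=6,4 (sum=10), consumes 2 rolls
Frame 6 starts at roll index 10: roll=10 (strike), consumes 1 roll
Frame 7 starts at roll index 11: rolls=5,4 (sum=9), consumes 2 rolls
Frame 8 starts at roll index 13: roll=10 (strike), consumes 1 roll
Frame 9 starts at roll index 14: rolls=1,8 (sum=9), consumes 2 rolls
Frame 10 starts at roll index 16: 3 remaining rolls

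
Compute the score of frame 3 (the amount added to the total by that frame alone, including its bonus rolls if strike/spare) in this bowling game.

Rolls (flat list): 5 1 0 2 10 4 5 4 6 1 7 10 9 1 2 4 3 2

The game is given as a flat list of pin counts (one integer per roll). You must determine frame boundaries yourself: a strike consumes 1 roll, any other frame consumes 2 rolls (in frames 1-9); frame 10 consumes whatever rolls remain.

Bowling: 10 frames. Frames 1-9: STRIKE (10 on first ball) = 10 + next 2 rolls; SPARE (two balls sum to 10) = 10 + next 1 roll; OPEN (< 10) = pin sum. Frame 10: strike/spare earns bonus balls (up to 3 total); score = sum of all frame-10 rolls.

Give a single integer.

Frame 1: OPEN (5+1=6). Cumulative: 6
Frame 2: OPEN (0+2=2). Cumulative: 8
Frame 3: STRIKE. 10 + next two rolls (4+5) = 19. Cumulative: 27
Frame 4: OPEN (4+5=9). Cumulative: 36
Frame 5: SPARE (4+6=10). 10 + next roll (1) = 11. Cumulative: 47

Answer: 19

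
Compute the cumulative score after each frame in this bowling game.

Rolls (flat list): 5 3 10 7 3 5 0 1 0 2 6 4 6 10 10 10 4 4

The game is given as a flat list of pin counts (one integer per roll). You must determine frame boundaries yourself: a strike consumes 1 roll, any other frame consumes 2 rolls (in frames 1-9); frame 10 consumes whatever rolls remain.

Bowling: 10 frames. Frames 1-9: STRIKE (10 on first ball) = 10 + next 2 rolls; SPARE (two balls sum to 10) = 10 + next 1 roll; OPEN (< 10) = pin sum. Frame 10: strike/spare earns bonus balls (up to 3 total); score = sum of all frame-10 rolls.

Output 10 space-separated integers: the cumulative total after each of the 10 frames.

Answer: 8 28 43 48 49 57 77 107 131 149

Derivation:
Frame 1: OPEN (5+3=8). Cumulative: 8
Frame 2: STRIKE. 10 + next two rolls (7+3) = 20. Cumulative: 28
Frame 3: SPARE (7+3=10). 10 + next roll (5) = 15. Cumulative: 43
Frame 4: OPEN (5+0=5). Cumulative: 48
Frame 5: OPEN (1+0=1). Cumulative: 49
Frame 6: OPEN (2+6=8). Cumulative: 57
Frame 7: SPARE (4+6=10). 10 + next roll (10) = 20. Cumulative: 77
Frame 8: STRIKE. 10 + next two rolls (10+10) = 30. Cumulative: 107
Frame 9: STRIKE. 10 + next two rolls (10+4) = 24. Cumulative: 131
Frame 10: STRIKE. Sum of all frame-10 rolls (10+4+4) = 18. Cumulative: 149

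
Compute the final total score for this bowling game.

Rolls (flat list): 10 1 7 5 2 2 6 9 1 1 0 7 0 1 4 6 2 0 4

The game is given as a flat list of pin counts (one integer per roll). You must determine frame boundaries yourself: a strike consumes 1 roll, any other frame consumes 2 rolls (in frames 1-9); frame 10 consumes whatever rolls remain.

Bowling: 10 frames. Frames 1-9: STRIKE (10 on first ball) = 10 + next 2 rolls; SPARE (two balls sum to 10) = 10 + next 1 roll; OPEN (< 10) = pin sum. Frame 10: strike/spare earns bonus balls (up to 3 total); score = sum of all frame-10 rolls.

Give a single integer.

Answer: 77

Derivation:
Frame 1: STRIKE. 10 + next two rolls (1+7) = 18. Cumulative: 18
Frame 2: OPEN (1+7=8). Cumulative: 26
Frame 3: OPEN (5+2=7). Cumulative: 33
Frame 4: OPEN (2+6=8). Cumulative: 41
Frame 5: SPARE (9+1=10). 10 + next roll (1) = 11. Cumulative: 52
Frame 6: OPEN (1+0=1). Cumulative: 53
Frame 7: OPEN (7+0=7). Cumulative: 60
Frame 8: OPEN (1+4=5). Cumulative: 65
Frame 9: OPEN (6+2=8). Cumulative: 73
Frame 10: OPEN. Sum of all frame-10 rolls (0+4) = 4. Cumulative: 77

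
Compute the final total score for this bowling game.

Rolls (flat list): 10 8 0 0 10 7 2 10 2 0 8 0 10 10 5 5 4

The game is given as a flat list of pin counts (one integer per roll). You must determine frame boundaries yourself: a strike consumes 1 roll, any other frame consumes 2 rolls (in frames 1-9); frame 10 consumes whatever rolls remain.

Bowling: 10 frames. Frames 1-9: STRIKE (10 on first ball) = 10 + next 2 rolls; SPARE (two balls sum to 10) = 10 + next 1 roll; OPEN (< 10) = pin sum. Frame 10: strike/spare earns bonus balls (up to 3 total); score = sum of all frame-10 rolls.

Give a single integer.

Answer: 133

Derivation:
Frame 1: STRIKE. 10 + next two rolls (8+0) = 18. Cumulative: 18
Frame 2: OPEN (8+0=8). Cumulative: 26
Frame 3: SPARE (0+10=10). 10 + next roll (7) = 17. Cumulative: 43
Frame 4: OPEN (7+2=9). Cumulative: 52
Frame 5: STRIKE. 10 + next two rolls (2+0) = 12. Cumulative: 64
Frame 6: OPEN (2+0=2). Cumulative: 66
Frame 7: OPEN (8+0=8). Cumulative: 74
Frame 8: STRIKE. 10 + next two rolls (10+5) = 25. Cumulative: 99
Frame 9: STRIKE. 10 + next two rolls (5+5) = 20. Cumulative: 119
Frame 10: SPARE. Sum of all frame-10 rolls (5+5+4) = 14. Cumulative: 133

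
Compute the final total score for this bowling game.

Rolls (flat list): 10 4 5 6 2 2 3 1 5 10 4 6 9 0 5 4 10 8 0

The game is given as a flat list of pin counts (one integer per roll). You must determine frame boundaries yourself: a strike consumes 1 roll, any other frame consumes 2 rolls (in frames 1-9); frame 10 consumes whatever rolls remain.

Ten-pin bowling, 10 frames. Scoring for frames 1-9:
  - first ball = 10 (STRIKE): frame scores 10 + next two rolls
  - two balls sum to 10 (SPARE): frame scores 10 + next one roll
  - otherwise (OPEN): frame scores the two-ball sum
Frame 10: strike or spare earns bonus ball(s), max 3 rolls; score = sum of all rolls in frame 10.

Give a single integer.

Answer: 122

Derivation:
Frame 1: STRIKE. 10 + next two rolls (4+5) = 19. Cumulative: 19
Frame 2: OPEN (4+5=9). Cumulative: 28
Frame 3: OPEN (6+2=8). Cumulative: 36
Frame 4: OPEN (2+3=5). Cumulative: 41
Frame 5: OPEN (1+5=6). Cumulative: 47
Frame 6: STRIKE. 10 + next two rolls (4+6) = 20. Cumulative: 67
Frame 7: SPARE (4+6=10). 10 + next roll (9) = 19. Cumulative: 86
Frame 8: OPEN (9+0=9). Cumulative: 95
Frame 9: OPEN (5+4=9). Cumulative: 104
Frame 10: STRIKE. Sum of all frame-10 rolls (10+8+0) = 18. Cumulative: 122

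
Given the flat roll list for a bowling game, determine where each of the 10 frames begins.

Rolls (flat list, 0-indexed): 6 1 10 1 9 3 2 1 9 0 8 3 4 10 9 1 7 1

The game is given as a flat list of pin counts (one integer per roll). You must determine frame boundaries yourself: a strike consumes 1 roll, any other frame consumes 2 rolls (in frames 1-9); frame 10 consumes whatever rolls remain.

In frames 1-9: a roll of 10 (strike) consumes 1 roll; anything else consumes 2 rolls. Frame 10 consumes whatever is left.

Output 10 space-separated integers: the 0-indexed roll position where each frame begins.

Answer: 0 2 3 5 7 9 11 13 14 16

Derivation:
Frame 1 starts at roll index 0: rolls=6,1 (sum=7), consumes 2 rolls
Frame 2 starts at roll index 2: roll=10 (strike), consumes 1 roll
Frame 3 starts at roll index 3: rolls=1,9 (sum=10), consumes 2 rolls
Frame 4 starts at roll index 5: rolls=3,2 (sum=5), consumes 2 rolls
Frame 5 starts at roll index 7: rolls=1,9 (sum=10), consumes 2 rolls
Frame 6 starts at roll index 9: rolls=0,8 (sum=8), consumes 2 rolls
Frame 7 starts at roll index 11: rolls=3,4 (sum=7), consumes 2 rolls
Frame 8 starts at roll index 13: roll=10 (strike), consumes 1 roll
Frame 9 starts at roll index 14: rolls=9,1 (sum=10), consumes 2 rolls
Frame 10 starts at roll index 16: 2 remaining rolls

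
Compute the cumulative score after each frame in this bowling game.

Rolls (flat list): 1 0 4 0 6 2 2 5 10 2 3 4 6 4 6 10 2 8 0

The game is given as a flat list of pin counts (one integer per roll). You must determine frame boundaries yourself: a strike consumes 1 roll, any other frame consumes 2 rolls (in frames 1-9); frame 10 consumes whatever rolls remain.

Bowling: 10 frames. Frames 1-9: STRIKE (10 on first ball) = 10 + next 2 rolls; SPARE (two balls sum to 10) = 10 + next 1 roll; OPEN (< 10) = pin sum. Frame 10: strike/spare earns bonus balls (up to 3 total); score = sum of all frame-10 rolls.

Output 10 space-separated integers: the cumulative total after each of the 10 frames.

Answer: 1 5 13 20 35 40 54 74 94 104

Derivation:
Frame 1: OPEN (1+0=1). Cumulative: 1
Frame 2: OPEN (4+0=4). Cumulative: 5
Frame 3: OPEN (6+2=8). Cumulative: 13
Frame 4: OPEN (2+5=7). Cumulative: 20
Frame 5: STRIKE. 10 + next two rolls (2+3) = 15. Cumulative: 35
Frame 6: OPEN (2+3=5). Cumulative: 40
Frame 7: SPARE (4+6=10). 10 + next roll (4) = 14. Cumulative: 54
Frame 8: SPARE (4+6=10). 10 + next roll (10) = 20. Cumulative: 74
Frame 9: STRIKE. 10 + next two rolls (2+8) = 20. Cumulative: 94
Frame 10: SPARE. Sum of all frame-10 rolls (2+8+0) = 10. Cumulative: 104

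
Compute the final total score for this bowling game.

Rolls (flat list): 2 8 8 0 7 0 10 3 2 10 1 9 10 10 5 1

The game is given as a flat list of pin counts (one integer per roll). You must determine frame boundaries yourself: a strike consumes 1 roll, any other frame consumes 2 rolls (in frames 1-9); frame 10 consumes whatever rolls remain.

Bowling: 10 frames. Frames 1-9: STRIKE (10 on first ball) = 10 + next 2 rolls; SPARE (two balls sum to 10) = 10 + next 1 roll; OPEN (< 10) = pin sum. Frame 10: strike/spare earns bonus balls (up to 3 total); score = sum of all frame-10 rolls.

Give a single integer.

Frame 1: SPARE (2+8=10). 10 + next roll (8) = 18. Cumulative: 18
Frame 2: OPEN (8+0=8). Cumulative: 26
Frame 3: OPEN (7+0=7). Cumulative: 33
Frame 4: STRIKE. 10 + next two rolls (3+2) = 15. Cumulative: 48
Frame 5: OPEN (3+2=5). Cumulative: 53
Frame 6: STRIKE. 10 + next two rolls (1+9) = 20. Cumulative: 73
Frame 7: SPARE (1+9=10). 10 + next roll (10) = 20. Cumulative: 93
Frame 8: STRIKE. 10 + next two rolls (10+5) = 25. Cumulative: 118
Frame 9: STRIKE. 10 + next two rolls (5+1) = 16. Cumulative: 134
Frame 10: OPEN. Sum of all frame-10 rolls (5+1) = 6. Cumulative: 140

Answer: 140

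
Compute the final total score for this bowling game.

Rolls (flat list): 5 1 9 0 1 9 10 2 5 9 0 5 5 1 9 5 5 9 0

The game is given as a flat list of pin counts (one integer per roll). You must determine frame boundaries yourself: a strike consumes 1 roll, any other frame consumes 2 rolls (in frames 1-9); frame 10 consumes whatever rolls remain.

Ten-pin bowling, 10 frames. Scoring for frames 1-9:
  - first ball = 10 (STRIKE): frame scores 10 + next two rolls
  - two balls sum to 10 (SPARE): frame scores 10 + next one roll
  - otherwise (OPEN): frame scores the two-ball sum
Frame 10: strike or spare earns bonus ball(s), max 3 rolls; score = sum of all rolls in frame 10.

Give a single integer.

Frame 1: OPEN (5+1=6). Cumulative: 6
Frame 2: OPEN (9+0=9). Cumulative: 15
Frame 3: SPARE (1+9=10). 10 + next roll (10) = 20. Cumulative: 35
Frame 4: STRIKE. 10 + next two rolls (2+5) = 17. Cumulative: 52
Frame 5: OPEN (2+5=7). Cumulative: 59
Frame 6: OPEN (9+0=9). Cumulative: 68
Frame 7: SPARE (5+5=10). 10 + next roll (1) = 11. Cumulative: 79
Frame 8: SPARE (1+9=10). 10 + next roll (5) = 15. Cumulative: 94
Frame 9: SPARE (5+5=10). 10 + next roll (9) = 19. Cumulative: 113
Frame 10: OPEN. Sum of all frame-10 rolls (9+0) = 9. Cumulative: 122

Answer: 122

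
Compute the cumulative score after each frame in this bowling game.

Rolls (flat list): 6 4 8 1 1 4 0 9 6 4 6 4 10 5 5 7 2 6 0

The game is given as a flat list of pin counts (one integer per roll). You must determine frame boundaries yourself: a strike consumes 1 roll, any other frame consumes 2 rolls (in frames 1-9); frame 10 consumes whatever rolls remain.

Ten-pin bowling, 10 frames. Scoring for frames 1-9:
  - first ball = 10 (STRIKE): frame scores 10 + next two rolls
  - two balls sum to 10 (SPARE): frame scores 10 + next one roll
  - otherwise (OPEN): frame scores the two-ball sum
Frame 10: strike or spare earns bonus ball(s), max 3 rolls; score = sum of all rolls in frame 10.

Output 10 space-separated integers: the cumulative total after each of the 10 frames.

Frame 1: SPARE (6+4=10). 10 + next roll (8) = 18. Cumulative: 18
Frame 2: OPEN (8+1=9). Cumulative: 27
Frame 3: OPEN (1+4=5). Cumulative: 32
Frame 4: OPEN (0+9=9). Cumulative: 41
Frame 5: SPARE (6+4=10). 10 + next roll (6) = 16. Cumulative: 57
Frame 6: SPARE (6+4=10). 10 + next roll (10) = 20. Cumulative: 77
Frame 7: STRIKE. 10 + next two rolls (5+5) = 20. Cumulative: 97
Frame 8: SPARE (5+5=10). 10 + next roll (7) = 17. Cumulative: 114
Frame 9: OPEN (7+2=9). Cumulative: 123
Frame 10: OPEN. Sum of all frame-10 rolls (6+0) = 6. Cumulative: 129

Answer: 18 27 32 41 57 77 97 114 123 129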